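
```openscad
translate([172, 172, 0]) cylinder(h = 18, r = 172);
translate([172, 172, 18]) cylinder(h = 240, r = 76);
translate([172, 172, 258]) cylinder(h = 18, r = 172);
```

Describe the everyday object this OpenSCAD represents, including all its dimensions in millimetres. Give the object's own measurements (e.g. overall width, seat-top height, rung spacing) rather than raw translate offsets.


A spool: two coaxial disc flanges of radius 172 mm and thickness 18 mm, joined by a core cylinder of radius 76 mm and height 240 mm. The lower flange rests on z = 0 and the three cylinders share a vertical axis.


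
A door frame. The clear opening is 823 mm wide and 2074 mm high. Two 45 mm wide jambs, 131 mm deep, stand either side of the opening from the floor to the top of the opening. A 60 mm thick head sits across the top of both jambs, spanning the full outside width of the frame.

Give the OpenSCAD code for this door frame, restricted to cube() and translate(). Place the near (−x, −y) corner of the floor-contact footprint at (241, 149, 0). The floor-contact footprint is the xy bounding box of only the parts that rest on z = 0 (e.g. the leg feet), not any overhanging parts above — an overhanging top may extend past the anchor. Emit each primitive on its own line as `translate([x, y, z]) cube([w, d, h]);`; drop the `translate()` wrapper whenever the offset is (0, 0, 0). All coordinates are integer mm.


translate([241, 149, 0]) cube([45, 131, 2074]);
translate([1109, 149, 0]) cube([45, 131, 2074]);
translate([241, 149, 2074]) cube([913, 131, 60]);


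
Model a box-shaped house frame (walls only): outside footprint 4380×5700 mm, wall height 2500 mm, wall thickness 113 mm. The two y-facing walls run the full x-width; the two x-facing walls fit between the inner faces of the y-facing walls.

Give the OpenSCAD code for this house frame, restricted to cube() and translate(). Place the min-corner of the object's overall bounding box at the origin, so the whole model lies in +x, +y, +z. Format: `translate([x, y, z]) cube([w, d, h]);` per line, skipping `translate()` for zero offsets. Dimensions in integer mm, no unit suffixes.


cube([4380, 113, 2500]);
translate([0, 5587, 0]) cube([4380, 113, 2500]);
translate([0, 113, 0]) cube([113, 5474, 2500]);
translate([4267, 113, 0]) cube([113, 5474, 2500]);


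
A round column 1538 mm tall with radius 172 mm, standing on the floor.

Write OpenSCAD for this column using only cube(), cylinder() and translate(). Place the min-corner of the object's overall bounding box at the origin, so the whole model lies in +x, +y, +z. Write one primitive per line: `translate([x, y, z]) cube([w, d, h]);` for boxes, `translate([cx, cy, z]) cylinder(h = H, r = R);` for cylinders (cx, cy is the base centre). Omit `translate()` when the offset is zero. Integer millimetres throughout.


translate([172, 172, 0]) cylinder(h = 1538, r = 172);


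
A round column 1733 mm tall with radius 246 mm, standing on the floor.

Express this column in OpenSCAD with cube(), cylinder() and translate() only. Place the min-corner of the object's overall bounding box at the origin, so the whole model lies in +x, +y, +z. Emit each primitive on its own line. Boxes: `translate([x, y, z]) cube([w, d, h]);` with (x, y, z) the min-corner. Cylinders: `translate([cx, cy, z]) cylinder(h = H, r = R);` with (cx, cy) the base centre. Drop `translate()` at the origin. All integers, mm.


translate([246, 246, 0]) cylinder(h = 1733, r = 246);


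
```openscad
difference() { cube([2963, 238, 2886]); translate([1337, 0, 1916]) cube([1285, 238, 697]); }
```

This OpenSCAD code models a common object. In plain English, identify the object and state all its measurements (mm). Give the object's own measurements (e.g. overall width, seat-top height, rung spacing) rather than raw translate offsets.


A wall 2963 mm long (x), 238 mm thick (y), 2886 mm tall, with a rectangular window opening cut through it. The opening is 1285 mm wide and 697 mm tall; its sill is at z = 1916 mm and its near (−x) edge is 1337 mm from the wall's −x end. The opening passes through the full wall thickness.


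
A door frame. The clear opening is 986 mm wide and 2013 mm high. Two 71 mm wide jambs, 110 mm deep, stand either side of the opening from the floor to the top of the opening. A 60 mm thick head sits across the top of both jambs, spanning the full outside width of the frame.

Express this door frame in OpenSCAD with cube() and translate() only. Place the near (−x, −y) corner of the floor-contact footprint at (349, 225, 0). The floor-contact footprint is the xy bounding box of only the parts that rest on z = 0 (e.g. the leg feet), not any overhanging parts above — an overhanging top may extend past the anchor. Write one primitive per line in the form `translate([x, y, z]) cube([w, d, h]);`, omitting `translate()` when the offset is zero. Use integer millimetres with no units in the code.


translate([349, 225, 0]) cube([71, 110, 2013]);
translate([1406, 225, 0]) cube([71, 110, 2013]);
translate([349, 225, 2013]) cube([1128, 110, 60]);


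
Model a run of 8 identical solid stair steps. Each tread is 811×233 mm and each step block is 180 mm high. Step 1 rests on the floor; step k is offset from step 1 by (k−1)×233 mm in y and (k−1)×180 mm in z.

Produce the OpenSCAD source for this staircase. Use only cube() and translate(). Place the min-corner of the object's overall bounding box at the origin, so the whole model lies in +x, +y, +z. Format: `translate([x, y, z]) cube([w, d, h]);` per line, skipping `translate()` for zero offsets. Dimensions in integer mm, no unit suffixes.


cube([811, 233, 180]);
translate([0, 233, 180]) cube([811, 233, 180]);
translate([0, 466, 360]) cube([811, 233, 180]);
translate([0, 699, 540]) cube([811, 233, 180]);
translate([0, 932, 720]) cube([811, 233, 180]);
translate([0, 1165, 900]) cube([811, 233, 180]);
translate([0, 1398, 1080]) cube([811, 233, 180]);
translate([0, 1631, 1260]) cube([811, 233, 180]);


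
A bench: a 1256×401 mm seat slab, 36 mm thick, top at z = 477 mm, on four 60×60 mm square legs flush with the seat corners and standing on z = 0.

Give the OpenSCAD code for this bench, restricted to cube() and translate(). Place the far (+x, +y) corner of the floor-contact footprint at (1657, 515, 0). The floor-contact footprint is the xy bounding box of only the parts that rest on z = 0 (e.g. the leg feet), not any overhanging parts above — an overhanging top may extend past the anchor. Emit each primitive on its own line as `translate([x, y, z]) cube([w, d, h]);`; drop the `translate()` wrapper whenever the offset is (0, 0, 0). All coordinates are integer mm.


translate([401, 114, 441]) cube([1256, 401, 36]);
translate([401, 114, 0]) cube([60, 60, 441]);
translate([401, 455, 0]) cube([60, 60, 441]);
translate([1597, 114, 0]) cube([60, 60, 441]);
translate([1597, 455, 0]) cube([60, 60, 441]);


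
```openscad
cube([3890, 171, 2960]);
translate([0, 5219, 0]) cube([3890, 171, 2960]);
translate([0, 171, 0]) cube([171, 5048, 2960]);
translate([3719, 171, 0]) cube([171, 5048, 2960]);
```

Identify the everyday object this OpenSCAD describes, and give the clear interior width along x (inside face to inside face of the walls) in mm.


A house (or room) frame. The interior width is 3548 mm.

Four 2960 mm walls enclosing a rectangle with no floor or roof — a room or house frame. Outside width is 3890 mm and wall thickness is 171 mm, so the interior width is 3890 − 2 × 171 = 3548 mm.


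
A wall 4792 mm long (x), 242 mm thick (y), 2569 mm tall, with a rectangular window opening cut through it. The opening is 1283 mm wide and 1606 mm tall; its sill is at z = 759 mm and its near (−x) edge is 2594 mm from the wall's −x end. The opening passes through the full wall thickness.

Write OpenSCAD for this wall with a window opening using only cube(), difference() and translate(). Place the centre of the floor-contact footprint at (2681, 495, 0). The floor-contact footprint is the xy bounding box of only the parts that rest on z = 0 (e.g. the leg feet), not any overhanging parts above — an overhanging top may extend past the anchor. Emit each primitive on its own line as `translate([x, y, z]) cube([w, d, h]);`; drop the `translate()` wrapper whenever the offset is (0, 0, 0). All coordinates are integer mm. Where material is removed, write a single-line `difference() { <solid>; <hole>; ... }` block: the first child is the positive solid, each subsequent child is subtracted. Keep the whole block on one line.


difference() { translate([285, 374, 0]) cube([4792, 242, 2569]); translate([2879, 374, 759]) cube([1283, 242, 1606]); }


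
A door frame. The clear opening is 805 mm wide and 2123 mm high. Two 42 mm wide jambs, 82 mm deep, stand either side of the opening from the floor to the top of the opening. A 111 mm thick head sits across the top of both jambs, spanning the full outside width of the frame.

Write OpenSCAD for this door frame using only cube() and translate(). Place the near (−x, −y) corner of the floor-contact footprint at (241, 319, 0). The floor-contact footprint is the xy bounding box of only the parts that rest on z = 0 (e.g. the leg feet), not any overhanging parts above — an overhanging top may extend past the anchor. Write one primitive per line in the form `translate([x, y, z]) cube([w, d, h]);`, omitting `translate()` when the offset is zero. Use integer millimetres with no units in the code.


translate([241, 319, 0]) cube([42, 82, 2123]);
translate([1088, 319, 0]) cube([42, 82, 2123]);
translate([241, 319, 2123]) cube([889, 82, 111]);


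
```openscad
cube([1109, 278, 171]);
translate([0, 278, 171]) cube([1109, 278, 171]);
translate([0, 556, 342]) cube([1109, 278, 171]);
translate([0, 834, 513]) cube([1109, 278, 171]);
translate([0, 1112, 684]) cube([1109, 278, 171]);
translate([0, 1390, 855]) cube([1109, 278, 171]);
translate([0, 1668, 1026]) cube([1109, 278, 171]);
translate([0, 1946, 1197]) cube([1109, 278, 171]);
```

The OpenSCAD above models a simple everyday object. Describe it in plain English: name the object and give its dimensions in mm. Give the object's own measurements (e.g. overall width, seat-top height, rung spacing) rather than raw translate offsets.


A straight staircase of 8 solid steps. Each step is 1109 mm wide (x), 278 mm deep (y, the going) and 171 mm tall (the rise). The first step rests on the floor; each subsequent step sits one going further in +y and one rise higher in +z, directly behind and above the previous step with no overlap.


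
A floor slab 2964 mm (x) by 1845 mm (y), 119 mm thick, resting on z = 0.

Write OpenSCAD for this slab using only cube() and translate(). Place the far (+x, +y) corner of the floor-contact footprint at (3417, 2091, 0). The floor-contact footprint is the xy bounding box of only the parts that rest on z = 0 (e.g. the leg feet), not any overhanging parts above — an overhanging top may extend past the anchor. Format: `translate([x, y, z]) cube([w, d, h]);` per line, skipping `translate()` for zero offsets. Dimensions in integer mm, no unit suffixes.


translate([453, 246, 0]) cube([2964, 1845, 119]);


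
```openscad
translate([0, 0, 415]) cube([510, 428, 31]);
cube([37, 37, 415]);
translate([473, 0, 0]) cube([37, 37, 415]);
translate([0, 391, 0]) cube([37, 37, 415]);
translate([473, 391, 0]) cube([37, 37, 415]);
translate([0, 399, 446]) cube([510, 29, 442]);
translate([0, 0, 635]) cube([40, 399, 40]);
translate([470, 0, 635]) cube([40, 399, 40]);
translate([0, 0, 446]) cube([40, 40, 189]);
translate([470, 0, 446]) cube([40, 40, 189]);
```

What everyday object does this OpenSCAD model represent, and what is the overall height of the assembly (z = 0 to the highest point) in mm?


A chair. The overall height is 888 mm.

A slab on four corner posts with a tall panel at the back — a chair. The seat slab sits at z = 415 with thickness 31, and the 442 mm backrest starts at the seat top, so the overall height is 415 + 31 + 442 = 888 mm.


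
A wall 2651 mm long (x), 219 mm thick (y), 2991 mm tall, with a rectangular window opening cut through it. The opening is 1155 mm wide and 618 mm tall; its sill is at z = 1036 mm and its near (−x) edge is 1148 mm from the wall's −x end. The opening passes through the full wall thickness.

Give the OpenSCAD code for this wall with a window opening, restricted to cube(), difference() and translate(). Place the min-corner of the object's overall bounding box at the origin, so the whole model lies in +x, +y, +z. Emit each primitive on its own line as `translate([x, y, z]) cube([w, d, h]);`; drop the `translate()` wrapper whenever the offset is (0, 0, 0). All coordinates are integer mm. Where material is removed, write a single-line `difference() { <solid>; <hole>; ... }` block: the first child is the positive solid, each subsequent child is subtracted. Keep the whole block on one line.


difference() { cube([2651, 219, 2991]); translate([1148, 0, 1036]) cube([1155, 219, 618]); }


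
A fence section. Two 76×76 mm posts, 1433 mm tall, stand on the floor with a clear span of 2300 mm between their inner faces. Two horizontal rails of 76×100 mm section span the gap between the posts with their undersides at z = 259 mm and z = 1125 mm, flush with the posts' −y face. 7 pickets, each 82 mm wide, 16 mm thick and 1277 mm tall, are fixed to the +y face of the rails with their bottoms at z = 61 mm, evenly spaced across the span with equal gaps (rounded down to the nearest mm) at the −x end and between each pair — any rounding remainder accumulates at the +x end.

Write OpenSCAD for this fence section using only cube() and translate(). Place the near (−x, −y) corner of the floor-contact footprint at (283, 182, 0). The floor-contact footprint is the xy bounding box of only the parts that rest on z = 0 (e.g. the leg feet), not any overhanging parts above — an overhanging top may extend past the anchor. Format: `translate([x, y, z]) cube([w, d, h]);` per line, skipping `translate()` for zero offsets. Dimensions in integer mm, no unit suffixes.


translate([283, 182, 0]) cube([76, 76, 1433]);
translate([2659, 182, 0]) cube([76, 76, 1433]);
translate([359, 182, 259]) cube([2300, 76, 100]);
translate([359, 182, 1125]) cube([2300, 76, 100]);
translate([574, 258, 61]) cube([82, 16, 1277]);
translate([871, 258, 61]) cube([82, 16, 1277]);
translate([1168, 258, 61]) cube([82, 16, 1277]);
translate([1465, 258, 61]) cube([82, 16, 1277]);
translate([1762, 258, 61]) cube([82, 16, 1277]);
translate([2059, 258, 61]) cube([82, 16, 1277]);
translate([2356, 258, 61]) cube([82, 16, 1277]);


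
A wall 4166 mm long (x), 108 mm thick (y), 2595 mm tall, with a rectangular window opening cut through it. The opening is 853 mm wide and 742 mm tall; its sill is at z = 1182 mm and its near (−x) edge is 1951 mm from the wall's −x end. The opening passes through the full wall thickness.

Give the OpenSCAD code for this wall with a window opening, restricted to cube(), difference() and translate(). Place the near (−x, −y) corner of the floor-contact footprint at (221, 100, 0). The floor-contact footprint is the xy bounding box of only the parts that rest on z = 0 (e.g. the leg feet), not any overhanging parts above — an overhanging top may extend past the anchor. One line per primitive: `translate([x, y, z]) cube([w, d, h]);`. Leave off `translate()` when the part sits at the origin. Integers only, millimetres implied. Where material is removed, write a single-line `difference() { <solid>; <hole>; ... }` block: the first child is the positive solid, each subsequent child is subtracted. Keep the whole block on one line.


difference() { translate([221, 100, 0]) cube([4166, 108, 2595]); translate([2172, 100, 1182]) cube([853, 108, 742]); }


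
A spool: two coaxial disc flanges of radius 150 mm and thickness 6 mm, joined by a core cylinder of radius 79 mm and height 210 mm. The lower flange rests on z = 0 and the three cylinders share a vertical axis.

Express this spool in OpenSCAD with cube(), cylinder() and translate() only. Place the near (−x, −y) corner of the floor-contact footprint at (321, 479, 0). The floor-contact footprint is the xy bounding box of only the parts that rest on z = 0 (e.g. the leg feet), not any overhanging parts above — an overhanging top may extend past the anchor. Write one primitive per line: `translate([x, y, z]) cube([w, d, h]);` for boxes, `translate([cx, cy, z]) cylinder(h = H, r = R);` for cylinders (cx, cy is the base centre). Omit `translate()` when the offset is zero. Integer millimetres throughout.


translate([471, 629, 0]) cylinder(h = 6, r = 150);
translate([471, 629, 6]) cylinder(h = 210, r = 79);
translate([471, 629, 216]) cylinder(h = 6, r = 150);


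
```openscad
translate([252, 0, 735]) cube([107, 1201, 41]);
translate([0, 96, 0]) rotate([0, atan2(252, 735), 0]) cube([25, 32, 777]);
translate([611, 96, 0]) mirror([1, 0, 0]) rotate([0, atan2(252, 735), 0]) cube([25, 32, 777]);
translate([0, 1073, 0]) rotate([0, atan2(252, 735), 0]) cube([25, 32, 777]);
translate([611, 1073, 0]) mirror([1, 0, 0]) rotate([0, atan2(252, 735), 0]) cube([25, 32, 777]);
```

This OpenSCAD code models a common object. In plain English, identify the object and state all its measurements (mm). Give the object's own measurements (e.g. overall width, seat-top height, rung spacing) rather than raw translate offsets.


A sawhorse. A 107×1201×41 mm beam (x, y, z) sits on two A-frame leg pairs. Each pair is two raked legs of 25×32 mm section (32 mm along y) splaying symmetrically in x. Each leg rises 735 mm vertically over 252 mm of horizontal reach and is 777 mm long along its own axis. Every leg's outer bottom edge rests on the floor and its outer top edge meets a bottom edge of the beam — the left legs (tilting toward +x) meet the beam's −x bottom edge, the right legs (their mirror images, tilting toward −x) meet its +x bottom edge — so the leg tops tuck under the beam, the beam's underside is 735 mm above the floor, and the feet are 611 mm apart outside-to-outside with the beam centred between them. The two leg pairs are set in 96 mm from either end of the beam.


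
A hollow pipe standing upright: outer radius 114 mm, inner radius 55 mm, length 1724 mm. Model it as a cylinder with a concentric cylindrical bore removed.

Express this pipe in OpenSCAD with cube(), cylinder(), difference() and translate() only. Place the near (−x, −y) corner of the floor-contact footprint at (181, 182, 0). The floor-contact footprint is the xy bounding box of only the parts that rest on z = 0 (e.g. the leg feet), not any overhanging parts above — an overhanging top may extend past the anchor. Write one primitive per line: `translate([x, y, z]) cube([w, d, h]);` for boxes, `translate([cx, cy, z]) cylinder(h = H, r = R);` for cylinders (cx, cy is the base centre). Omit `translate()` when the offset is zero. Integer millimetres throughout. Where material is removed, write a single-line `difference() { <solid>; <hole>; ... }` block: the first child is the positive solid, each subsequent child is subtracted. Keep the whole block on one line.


difference() { translate([295, 296, 0]) cylinder(h = 1724, r = 114); translate([295, 296, 0]) cylinder(h = 1724, r = 55); }


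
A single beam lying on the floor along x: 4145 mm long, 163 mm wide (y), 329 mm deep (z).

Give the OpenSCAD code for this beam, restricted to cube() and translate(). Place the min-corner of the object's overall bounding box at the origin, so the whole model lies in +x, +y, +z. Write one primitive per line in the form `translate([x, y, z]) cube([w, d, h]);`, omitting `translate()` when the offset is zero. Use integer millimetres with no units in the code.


cube([4145, 163, 329]);


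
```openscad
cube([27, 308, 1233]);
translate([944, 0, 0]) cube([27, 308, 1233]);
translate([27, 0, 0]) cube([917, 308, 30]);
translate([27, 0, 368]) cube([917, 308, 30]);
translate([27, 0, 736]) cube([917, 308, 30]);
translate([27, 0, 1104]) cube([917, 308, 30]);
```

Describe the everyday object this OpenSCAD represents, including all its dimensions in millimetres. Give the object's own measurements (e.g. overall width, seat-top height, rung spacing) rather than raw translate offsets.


An open bookshelf. Two side panels, each 27 mm thick, 308 mm deep and 1233 mm tall, stand 971 mm apart (outside-to-outside). Between them sit 4 shelves, each 30 mm thick and 308 mm deep, spanning the full gap between the sides. The bottom shelf rests on the floor (its underside at z = 0) and the clear gap between one shelf's top and the next shelf's underside is 338 mm.


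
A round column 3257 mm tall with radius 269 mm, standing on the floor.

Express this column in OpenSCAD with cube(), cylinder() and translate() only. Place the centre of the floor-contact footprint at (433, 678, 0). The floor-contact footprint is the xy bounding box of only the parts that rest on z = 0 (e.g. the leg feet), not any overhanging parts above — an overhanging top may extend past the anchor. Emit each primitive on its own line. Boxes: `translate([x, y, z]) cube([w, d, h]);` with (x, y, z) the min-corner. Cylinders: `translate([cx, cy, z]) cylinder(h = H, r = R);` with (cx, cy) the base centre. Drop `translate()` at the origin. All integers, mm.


translate([433, 678, 0]) cylinder(h = 3257, r = 269);


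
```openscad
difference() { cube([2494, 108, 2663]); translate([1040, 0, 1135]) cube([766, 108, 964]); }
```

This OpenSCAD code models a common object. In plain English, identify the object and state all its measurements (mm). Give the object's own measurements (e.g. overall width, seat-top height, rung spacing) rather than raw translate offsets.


A wall 2494 mm long (x), 108 mm thick (y), 2663 mm tall, with a rectangular window opening cut through it. The opening is 766 mm wide and 964 mm tall; its sill is at z = 1135 mm and its near (−x) edge is 1040 mm from the wall's −x end. The opening passes through the full wall thickness.


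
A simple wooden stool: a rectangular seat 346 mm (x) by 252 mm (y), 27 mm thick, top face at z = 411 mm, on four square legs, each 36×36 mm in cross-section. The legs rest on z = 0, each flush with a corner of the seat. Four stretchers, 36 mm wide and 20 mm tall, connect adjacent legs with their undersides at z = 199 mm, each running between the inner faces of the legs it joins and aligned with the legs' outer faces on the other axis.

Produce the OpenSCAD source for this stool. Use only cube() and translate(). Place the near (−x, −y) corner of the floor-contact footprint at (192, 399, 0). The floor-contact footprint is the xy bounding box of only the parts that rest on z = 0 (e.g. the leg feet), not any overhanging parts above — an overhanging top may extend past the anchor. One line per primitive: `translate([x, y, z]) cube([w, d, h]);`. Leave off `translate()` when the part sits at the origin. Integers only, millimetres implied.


// leg_h = 411 - 27 = 384
// stretcher span = 346 - 2*36 = 274
translate([192, 399, 384]) cube([346, 252, 27]);
translate([192, 399, 0]) cube([36, 36, 384]);
translate([502, 399, 0]) cube([36, 36, 384]);
translate([192, 615, 0]) cube([36, 36, 384]);
translate([502, 615, 0]) cube([36, 36, 384]);
translate([228, 399, 199]) cube([274, 36, 20]);
translate([228, 615, 199]) cube([274, 36, 20]);
translate([192, 435, 199]) cube([36, 180, 20]);
translate([502, 435, 199]) cube([36, 180, 20]);


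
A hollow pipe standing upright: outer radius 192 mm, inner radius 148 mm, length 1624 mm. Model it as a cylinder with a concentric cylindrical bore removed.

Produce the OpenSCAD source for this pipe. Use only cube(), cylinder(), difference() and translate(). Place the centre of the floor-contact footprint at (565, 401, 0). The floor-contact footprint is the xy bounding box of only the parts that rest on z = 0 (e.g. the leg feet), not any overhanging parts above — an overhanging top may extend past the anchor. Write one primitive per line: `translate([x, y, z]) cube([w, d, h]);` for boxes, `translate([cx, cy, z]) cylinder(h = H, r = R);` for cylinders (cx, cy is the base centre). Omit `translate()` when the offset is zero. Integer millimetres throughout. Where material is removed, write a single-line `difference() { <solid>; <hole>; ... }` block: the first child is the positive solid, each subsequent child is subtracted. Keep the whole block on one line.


difference() { translate([565, 401, 0]) cylinder(h = 1624, r = 192); translate([565, 401, 0]) cylinder(h = 1624, r = 148); }


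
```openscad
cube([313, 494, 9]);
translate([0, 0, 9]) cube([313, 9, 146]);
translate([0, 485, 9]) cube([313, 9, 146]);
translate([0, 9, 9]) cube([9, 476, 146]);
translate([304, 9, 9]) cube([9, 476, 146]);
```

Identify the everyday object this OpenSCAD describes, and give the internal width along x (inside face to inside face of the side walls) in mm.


An open box. The internal width is 295 mm.

A 313×494 base slab with four walls standing on it — an open box. The base is 313 mm wide and the walls are 9 mm thick, so the internal width is 313 − 2 × 9 = 295 mm.


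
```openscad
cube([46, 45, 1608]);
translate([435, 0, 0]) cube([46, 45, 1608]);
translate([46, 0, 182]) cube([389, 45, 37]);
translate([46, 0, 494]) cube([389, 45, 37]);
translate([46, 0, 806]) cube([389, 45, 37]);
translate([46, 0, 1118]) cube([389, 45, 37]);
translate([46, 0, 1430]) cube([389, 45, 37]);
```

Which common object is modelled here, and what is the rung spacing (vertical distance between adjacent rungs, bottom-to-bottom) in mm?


A ladder. The rung spacing is 312 mm.

Two tall 46×45 posts with 5 short bars between them — a ladder. Adjacent rungs sit at z = 182 and z = 494, so the spacing is 494 − 182 = 312 mm.


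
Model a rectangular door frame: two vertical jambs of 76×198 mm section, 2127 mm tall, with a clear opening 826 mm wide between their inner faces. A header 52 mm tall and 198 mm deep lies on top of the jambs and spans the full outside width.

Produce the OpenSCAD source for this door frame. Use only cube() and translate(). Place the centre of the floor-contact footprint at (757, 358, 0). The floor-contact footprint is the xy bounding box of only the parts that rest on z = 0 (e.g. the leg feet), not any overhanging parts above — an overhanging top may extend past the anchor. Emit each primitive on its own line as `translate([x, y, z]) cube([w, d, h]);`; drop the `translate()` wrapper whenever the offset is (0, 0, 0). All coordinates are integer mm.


translate([268, 259, 0]) cube([76, 198, 2127]);
translate([1170, 259, 0]) cube([76, 198, 2127]);
translate([268, 259, 2127]) cube([978, 198, 52]);


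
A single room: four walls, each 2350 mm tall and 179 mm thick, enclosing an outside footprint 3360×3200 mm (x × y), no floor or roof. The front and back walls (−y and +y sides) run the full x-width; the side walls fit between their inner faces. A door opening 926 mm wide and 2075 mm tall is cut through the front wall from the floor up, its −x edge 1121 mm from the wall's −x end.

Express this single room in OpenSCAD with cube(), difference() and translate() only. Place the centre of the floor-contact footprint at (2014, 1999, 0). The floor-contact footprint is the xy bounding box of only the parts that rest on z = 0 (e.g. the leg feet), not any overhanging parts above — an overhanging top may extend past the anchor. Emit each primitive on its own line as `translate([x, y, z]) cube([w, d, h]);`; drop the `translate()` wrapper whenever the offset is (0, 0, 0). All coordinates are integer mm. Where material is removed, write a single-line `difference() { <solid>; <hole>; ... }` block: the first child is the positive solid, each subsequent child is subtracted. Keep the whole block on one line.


difference() { translate([334, 399, 0]) cube([3360, 179, 2350]); translate([1455, 399, 0]) cube([926, 179, 2075]); }
translate([334, 3420, 0]) cube([3360, 179, 2350]);
translate([334, 578, 0]) cube([179, 2842, 2350]);
translate([3515, 578, 0]) cube([179, 2842, 2350]);


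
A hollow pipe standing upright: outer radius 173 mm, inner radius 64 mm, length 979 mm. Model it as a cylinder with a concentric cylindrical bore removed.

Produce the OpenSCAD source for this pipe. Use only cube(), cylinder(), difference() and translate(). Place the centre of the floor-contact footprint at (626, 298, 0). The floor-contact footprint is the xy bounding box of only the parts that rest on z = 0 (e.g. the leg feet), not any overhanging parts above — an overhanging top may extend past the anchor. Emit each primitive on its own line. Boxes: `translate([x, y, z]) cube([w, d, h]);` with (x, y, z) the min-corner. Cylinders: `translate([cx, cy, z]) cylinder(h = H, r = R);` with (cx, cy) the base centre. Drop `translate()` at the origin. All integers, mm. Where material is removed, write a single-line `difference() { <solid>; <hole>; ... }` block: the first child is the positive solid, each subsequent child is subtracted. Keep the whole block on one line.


difference() { translate([626, 298, 0]) cylinder(h = 979, r = 173); translate([626, 298, 0]) cylinder(h = 979, r = 64); }


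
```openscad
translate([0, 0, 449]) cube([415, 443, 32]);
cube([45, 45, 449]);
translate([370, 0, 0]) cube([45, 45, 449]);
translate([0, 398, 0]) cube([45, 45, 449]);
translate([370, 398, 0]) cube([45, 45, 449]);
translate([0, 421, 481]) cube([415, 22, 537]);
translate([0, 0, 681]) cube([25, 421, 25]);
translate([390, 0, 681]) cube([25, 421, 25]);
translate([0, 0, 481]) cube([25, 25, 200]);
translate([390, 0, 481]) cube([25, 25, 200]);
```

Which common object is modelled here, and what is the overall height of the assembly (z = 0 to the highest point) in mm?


A chair. The overall height is 1018 mm.

A slab on four corner posts with a tall panel at the back — a chair. The seat slab sits at z = 449 with thickness 32, and the 537 mm backrest starts at the seat top, so the overall height is 449 + 32 + 537 = 1018 mm.


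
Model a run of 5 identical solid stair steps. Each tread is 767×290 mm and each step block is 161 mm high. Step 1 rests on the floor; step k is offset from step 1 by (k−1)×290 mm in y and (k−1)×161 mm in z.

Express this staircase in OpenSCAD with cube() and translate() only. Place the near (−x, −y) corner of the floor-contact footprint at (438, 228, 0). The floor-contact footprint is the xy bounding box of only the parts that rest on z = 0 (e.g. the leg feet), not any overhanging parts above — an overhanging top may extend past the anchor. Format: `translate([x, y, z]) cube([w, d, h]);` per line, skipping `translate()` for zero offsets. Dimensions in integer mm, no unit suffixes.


translate([438, 228, 0]) cube([767, 290, 161]);
translate([438, 518, 161]) cube([767, 290, 161]);
translate([438, 808, 322]) cube([767, 290, 161]);
translate([438, 1098, 483]) cube([767, 290, 161]);
translate([438, 1388, 644]) cube([767, 290, 161]);


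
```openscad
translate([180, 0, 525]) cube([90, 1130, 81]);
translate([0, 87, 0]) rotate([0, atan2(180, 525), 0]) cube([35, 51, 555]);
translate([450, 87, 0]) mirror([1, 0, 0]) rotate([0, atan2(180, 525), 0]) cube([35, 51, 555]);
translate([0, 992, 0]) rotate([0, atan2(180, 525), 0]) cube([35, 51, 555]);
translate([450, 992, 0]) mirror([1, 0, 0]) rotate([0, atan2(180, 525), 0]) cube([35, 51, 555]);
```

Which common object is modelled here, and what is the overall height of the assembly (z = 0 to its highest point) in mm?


A sawhorse. The overall height is 606 mm.

A beam across two mirrored pairs of raked legs — a sawhorse. The beam's underside is at z = 525 (matching the legs' vertical rise in atan2(180, 525)) and the beam is 81 mm tall, so its top is at 525 + 81 = 606 mm. The raked legs top out at the beam's underside, so that is the highest point.


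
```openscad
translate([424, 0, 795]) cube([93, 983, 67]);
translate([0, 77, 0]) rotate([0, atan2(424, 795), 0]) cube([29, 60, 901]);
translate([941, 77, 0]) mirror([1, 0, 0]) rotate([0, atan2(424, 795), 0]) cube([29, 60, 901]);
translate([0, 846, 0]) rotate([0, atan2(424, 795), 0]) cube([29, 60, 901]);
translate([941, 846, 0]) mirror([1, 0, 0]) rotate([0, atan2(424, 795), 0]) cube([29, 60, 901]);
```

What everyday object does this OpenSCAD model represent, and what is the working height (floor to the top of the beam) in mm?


A sawhorse. The overall height is 862 mm.

A beam across two mirrored pairs of raked legs — a sawhorse. The beam's underside is at z = 795 (matching the legs' vertical rise in atan2(424, 795)) and the beam is 67 mm tall, so its top is at 795 + 67 = 862 mm. The raked legs top out at the beam's underside, so that is the highest point.


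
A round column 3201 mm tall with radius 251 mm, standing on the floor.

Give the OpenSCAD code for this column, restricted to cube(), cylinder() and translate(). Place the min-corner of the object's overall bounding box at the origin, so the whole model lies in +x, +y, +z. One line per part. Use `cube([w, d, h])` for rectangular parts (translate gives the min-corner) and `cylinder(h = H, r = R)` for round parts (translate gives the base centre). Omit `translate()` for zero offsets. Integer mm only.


translate([251, 251, 0]) cylinder(h = 3201, r = 251);


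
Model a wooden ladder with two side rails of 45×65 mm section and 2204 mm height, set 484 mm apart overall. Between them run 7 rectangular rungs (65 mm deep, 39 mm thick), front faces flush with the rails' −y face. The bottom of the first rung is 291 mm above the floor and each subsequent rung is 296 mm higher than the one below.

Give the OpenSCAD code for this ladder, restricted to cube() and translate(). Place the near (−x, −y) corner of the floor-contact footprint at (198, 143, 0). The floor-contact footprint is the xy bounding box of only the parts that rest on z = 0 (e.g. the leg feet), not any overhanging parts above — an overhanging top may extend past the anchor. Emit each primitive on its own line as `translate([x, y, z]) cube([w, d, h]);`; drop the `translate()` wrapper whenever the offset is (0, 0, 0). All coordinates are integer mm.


translate([198, 143, 0]) cube([45, 65, 2204]);
translate([637, 143, 0]) cube([45, 65, 2204]);
translate([243, 143, 291]) cube([394, 65, 39]);
translate([243, 143, 587]) cube([394, 65, 39]);
translate([243, 143, 883]) cube([394, 65, 39]);
translate([243, 143, 1179]) cube([394, 65, 39]);
translate([243, 143, 1475]) cube([394, 65, 39]);
translate([243, 143, 1771]) cube([394, 65, 39]);
translate([243, 143, 2067]) cube([394, 65, 39]);


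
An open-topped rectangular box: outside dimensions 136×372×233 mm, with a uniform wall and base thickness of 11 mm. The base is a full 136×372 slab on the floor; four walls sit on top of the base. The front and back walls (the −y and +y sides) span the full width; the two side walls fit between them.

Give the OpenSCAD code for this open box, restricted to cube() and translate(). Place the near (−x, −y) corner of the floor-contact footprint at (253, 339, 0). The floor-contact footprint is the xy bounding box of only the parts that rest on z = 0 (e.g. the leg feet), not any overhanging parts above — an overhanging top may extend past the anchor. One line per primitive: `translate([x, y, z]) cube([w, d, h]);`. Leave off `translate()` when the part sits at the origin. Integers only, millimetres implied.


translate([253, 339, 0]) cube([136, 372, 11]);
translate([253, 339, 11]) cube([136, 11, 222]);
translate([253, 700, 11]) cube([136, 11, 222]);
translate([253, 350, 11]) cube([11, 350, 222]);
translate([378, 350, 11]) cube([11, 350, 222]);


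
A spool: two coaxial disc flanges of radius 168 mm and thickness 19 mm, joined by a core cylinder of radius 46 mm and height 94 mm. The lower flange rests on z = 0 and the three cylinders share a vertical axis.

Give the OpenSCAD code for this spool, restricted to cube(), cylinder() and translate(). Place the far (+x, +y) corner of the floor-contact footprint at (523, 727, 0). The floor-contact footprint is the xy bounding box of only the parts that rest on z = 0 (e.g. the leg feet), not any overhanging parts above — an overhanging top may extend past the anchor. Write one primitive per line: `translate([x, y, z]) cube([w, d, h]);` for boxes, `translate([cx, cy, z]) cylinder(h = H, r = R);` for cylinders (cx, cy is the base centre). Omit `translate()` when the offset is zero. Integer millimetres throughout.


translate([355, 559, 0]) cylinder(h = 19, r = 168);
translate([355, 559, 19]) cylinder(h = 94, r = 46);
translate([355, 559, 113]) cylinder(h = 19, r = 168);


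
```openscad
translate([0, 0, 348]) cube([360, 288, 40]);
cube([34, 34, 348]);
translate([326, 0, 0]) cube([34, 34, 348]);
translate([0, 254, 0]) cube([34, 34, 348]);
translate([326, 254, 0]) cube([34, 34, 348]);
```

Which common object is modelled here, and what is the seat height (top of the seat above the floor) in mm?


A stool. The seat height is 388 mm.

A 360×288×40 slab at z = 348 on four corner posts — a stool. The seat top is 348 + 40 = 388 mm.


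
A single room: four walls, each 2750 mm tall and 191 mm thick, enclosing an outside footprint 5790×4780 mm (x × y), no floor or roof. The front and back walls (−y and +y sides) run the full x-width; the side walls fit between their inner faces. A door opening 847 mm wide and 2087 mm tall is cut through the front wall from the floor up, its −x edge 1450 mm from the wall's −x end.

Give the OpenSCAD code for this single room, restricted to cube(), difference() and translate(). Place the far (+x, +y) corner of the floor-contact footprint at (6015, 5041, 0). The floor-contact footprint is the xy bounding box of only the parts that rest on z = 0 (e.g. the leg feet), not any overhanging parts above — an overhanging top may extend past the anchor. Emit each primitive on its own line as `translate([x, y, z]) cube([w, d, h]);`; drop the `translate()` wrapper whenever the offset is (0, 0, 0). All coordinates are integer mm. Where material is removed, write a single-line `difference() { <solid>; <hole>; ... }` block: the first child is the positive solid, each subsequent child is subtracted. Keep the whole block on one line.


difference() { translate([225, 261, 0]) cube([5790, 191, 2750]); translate([1675, 261, 0]) cube([847, 191, 2087]); }
translate([225, 4850, 0]) cube([5790, 191, 2750]);
translate([225, 452, 0]) cube([191, 4398, 2750]);
translate([5824, 452, 0]) cube([191, 4398, 2750]);


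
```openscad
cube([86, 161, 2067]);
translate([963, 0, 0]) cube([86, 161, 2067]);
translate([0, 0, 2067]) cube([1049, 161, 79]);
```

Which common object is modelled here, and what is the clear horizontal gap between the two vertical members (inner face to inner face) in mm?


A door frame. The clear opening width is 877 mm.

Two 2067 mm tall posts with a header on top — a door frame. The left jamb is 86 mm wide at x = 0; the right jamb starts at x = 963. The clear opening is 963 − 86 = 877 mm.


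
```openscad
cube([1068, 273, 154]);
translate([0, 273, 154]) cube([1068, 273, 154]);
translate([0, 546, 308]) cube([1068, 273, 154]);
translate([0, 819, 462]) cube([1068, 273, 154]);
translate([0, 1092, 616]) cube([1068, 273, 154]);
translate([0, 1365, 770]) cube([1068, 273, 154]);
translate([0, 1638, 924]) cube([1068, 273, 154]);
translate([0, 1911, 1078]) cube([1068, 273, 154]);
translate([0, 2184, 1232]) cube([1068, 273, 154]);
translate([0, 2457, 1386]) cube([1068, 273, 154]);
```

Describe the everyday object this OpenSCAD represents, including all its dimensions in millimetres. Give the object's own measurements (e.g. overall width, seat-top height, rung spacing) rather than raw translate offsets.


A straight staircase of 10 solid steps. Each step is 1068 mm wide (x), 273 mm deep (y, the going) and 154 mm tall (the rise). The first step rests on the floor; each subsequent step sits one going further in +y and one rise higher in +z, directly behind and above the previous step with no overlap.


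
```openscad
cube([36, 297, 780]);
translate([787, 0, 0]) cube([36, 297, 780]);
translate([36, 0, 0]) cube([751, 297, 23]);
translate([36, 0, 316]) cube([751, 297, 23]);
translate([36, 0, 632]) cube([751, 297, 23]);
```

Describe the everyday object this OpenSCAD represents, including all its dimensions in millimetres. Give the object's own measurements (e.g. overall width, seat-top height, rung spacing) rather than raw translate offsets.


An open bookshelf. Two side panels, each 36 mm thick, 297 mm deep and 780 mm tall, stand 823 mm apart (outside-to-outside). Between them sit 3 shelves, each 23 mm thick and 297 mm deep, spanning the full gap between the sides. The bottom shelf rests on the floor (its underside at z = 0) and the clear gap between one shelf's top and the next shelf's underside is 293 mm.
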